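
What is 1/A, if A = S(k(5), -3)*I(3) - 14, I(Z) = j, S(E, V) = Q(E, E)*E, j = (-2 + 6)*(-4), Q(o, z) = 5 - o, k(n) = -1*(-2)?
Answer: -1/110 ≈ -0.0090909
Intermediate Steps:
k(n) = 2
j = -16 (j = 4*(-4) = -16)
S(E, V) = E*(5 - E) (S(E, V) = (5 - E)*E = E*(5 - E))
I(Z) = -16
A = -110 (A = (2*(5 - 1*2))*(-16) - 14 = (2*(5 - 2))*(-16) - 14 = (2*3)*(-16) - 14 = 6*(-16) - 14 = -96 - 14 = -110)
1/A = 1/(-110) = -1/110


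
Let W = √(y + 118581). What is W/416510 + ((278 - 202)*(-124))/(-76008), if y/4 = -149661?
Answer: 1178/9501 + I*√480063/416510 ≈ 0.12399 + 0.0016635*I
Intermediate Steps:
y = -598644 (y = 4*(-149661) = -598644)
W = I*√480063 (W = √(-598644 + 118581) = √(-480063) = I*√480063 ≈ 692.87*I)
W/416510 + ((278 - 202)*(-124))/(-76008) = (I*√480063)/416510 + ((278 - 202)*(-124))/(-76008) = (I*√480063)*(1/416510) + (76*(-124))*(-1/76008) = I*√480063/416510 - 9424*(-1/76008) = I*√480063/416510 + 1178/9501 = 1178/9501 + I*√480063/416510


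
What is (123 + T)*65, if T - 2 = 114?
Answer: 15535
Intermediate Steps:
T = 116 (T = 2 + 114 = 116)
(123 + T)*65 = (123 + 116)*65 = 239*65 = 15535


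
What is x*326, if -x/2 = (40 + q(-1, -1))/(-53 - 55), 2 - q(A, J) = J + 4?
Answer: 2119/9 ≈ 235.44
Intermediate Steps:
q(A, J) = -2 - J (q(A, J) = 2 - (J + 4) = 2 - (4 + J) = 2 + (-4 - J) = -2 - J)
x = 13/18 (x = -2*(40 + (-2 - 1*(-1)))/(-53 - 55) = -2*(40 + (-2 + 1))/(-108) = -2*(40 - 1)*(-1)/108 = -78*(-1)/108 = -2*(-13/36) = 13/18 ≈ 0.72222)
x*326 = (13/18)*326 = 2119/9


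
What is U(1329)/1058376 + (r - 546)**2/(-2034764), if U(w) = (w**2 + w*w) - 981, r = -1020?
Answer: 382521363909/179462115272 ≈ 2.1315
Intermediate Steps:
U(w) = -981 + 2*w**2 (U(w) = (w**2 + w**2) - 981 = 2*w**2 - 981 = -981 + 2*w**2)
U(1329)/1058376 + (r - 546)**2/(-2034764) = (-981 + 2*1329**2)/1058376 + (-1020 - 546)**2/(-2034764) = (-981 + 2*1766241)*(1/1058376) + (-1566)**2*(-1/2034764) = (-981 + 3532482)*(1/1058376) + 2452356*(-1/2034764) = 3531501*(1/1058376) - 613089/508691 = 1177167/352792 - 613089/508691 = 382521363909/179462115272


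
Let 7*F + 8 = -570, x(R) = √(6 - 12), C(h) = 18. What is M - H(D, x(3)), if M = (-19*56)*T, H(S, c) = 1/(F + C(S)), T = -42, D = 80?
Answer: 20198983/452 ≈ 44688.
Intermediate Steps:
x(R) = I*√6 (x(R) = √(-6) = I*√6)
F = -578/7 (F = -8/7 + (⅐)*(-570) = -8/7 - 570/7 = -578/7 ≈ -82.571)
H(S, c) = -7/452 (H(S, c) = 1/(-578/7 + 18) = 1/(-452/7) = -7/452)
M = 44688 (M = -19*56*(-42) = -1064*(-42) = 44688)
M - H(D, x(3)) = 44688 - 1*(-7/452) = 44688 + 7/452 = 20198983/452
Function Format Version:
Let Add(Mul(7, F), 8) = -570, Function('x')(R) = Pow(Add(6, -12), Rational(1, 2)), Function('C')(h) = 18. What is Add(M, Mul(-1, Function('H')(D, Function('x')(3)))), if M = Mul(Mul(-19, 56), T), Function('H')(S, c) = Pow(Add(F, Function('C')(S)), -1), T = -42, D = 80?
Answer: Rational(20198983, 452) ≈ 44688.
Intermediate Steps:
Function('x')(R) = Mul(I, Pow(6, Rational(1, 2))) (Function('x')(R) = Pow(-6, Rational(1, 2)) = Mul(I, Pow(6, Rational(1, 2))))
F = Rational(-578, 7) (F = Add(Rational(-8, 7), Mul(Rational(1, 7), -570)) = Add(Rational(-8, 7), Rational(-570, 7)) = Rational(-578, 7) ≈ -82.571)
Function('H')(S, c) = Rational(-7, 452) (Function('H')(S, c) = Pow(Add(Rational(-578, 7), 18), -1) = Pow(Rational(-452, 7), -1) = Rational(-7, 452))
M = 44688 (M = Mul(Mul(-19, 56), -42) = Mul(-1064, -42) = 44688)
Add(M, Mul(-1, Function('H')(D, Function('x')(3)))) = Add(44688, Mul(-1, Rational(-7, 452))) = Add(44688, Rational(7, 452)) = Rational(20198983, 452)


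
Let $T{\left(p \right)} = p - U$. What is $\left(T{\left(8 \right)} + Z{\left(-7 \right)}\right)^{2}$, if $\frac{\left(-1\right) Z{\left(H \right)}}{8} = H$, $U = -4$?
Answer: $4624$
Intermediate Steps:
$Z{\left(H \right)} = - 8 H$
$T{\left(p \right)} = 4 + p$ ($T{\left(p \right)} = p - -4 = p + 4 = 4 + p$)
$\left(T{\left(8 \right)} + Z{\left(-7 \right)}\right)^{2} = \left(\left(4 + 8\right) - -56\right)^{2} = \left(12 + 56\right)^{2} = 68^{2} = 4624$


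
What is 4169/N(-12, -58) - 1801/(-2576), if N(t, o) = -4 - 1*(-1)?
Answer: -10733941/7728 ≈ -1389.0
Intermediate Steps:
N(t, o) = -3 (N(t, o) = -4 + 1 = -3)
4169/N(-12, -58) - 1801/(-2576) = 4169/(-3) - 1801/(-2576) = 4169*(-⅓) - 1801*(-1/2576) = -4169/3 + 1801/2576 = -10733941/7728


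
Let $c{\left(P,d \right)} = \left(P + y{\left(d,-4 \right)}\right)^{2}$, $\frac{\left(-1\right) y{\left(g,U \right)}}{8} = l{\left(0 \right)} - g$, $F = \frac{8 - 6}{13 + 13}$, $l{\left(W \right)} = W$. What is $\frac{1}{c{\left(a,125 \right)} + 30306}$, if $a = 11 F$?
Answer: $\frac{169}{174407835} \approx 9.6899 \cdot 10^{-7}$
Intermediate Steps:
$F = \frac{1}{13}$ ($F = \frac{2}{26} = 2 \cdot \frac{1}{26} = \frac{1}{13} \approx 0.076923$)
$y{\left(g,U \right)} = 8 g$ ($y{\left(g,U \right)} = - 8 \left(0 - g\right) = - 8 \left(- g\right) = 8 g$)
$a = \frac{11}{13}$ ($a = 11 \cdot \frac{1}{13} = \frac{11}{13} \approx 0.84615$)
$c{\left(P,d \right)} = \left(P + 8 d\right)^{2}$
$\frac{1}{c{\left(a,125 \right)} + 30306} = \frac{1}{\left(\frac{11}{13} + 8 \cdot 125\right)^{2} + 30306} = \frac{1}{\left(\frac{11}{13} + 1000\right)^{2} + 30306} = \frac{1}{\left(\frac{13011}{13}\right)^{2} + 30306} = \frac{1}{\frac{169286121}{169} + 30306} = \frac{1}{\frac{174407835}{169}} = \frac{169}{174407835}$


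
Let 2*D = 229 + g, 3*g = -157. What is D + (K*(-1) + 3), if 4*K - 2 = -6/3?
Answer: 274/3 ≈ 91.333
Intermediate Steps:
g = -157/3 (g = (⅓)*(-157) = -157/3 ≈ -52.333)
K = 0 (K = ½ + (-6/3)/4 = ½ + (-6*⅓)/4 = ½ + (¼)*(-2) = ½ - ½ = 0)
D = 265/3 (D = (229 - 157/3)/2 = (½)*(530/3) = 265/3 ≈ 88.333)
D + (K*(-1) + 3) = 265/3 + (0*(-1) + 3) = 265/3 + (0 + 3) = 265/3 + 3 = 274/3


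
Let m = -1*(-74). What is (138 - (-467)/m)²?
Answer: 114041041/5476 ≈ 20826.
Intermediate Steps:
m = 74
(138 - (-467)/m)² = (138 - (-467)/74)² = (138 - 1*(-467/74))² = (138 + 467/74)² = (10679/74)² = 114041041/5476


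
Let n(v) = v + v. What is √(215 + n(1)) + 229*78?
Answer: 17862 + √217 ≈ 17877.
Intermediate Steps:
n(v) = 2*v
√(215 + n(1)) + 229*78 = √(215 + 2*1) + 229*78 = √(215 + 2) + 17862 = √217 + 17862 = 17862 + √217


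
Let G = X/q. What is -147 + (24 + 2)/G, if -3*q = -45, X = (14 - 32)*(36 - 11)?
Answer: -2218/15 ≈ -147.87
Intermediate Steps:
X = -450 (X = -18*25 = -450)
q = 15 (q = -1/3*(-45) = 15)
G = -30 (G = -450/15 = -450*1/15 = -30)
-147 + (24 + 2)/G = -147 + (24 + 2)/(-30) = -147 - 1/30*26 = -147 - 13/15 = -2218/15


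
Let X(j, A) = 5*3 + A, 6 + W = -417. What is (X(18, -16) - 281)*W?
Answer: 119286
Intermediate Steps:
W = -423 (W = -6 - 417 = -423)
X(j, A) = 15 + A
(X(18, -16) - 281)*W = ((15 - 16) - 281)*(-423) = (-1 - 281)*(-423) = -282*(-423) = 119286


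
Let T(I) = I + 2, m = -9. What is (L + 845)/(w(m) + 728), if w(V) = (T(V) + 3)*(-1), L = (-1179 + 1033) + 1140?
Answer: 613/244 ≈ 2.5123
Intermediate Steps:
T(I) = 2 + I
L = 994 (L = -146 + 1140 = 994)
w(V) = -5 - V (w(V) = ((2 + V) + 3)*(-1) = (5 + V)*(-1) = -5 - V)
(L + 845)/(w(m) + 728) = (994 + 845)/((-5 - 1*(-9)) + 728) = 1839/((-5 + 9) + 728) = 1839/(4 + 728) = 1839/732 = 1839*(1/732) = 613/244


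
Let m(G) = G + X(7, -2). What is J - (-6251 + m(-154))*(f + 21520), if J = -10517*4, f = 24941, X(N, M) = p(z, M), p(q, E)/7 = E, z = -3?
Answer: 298191091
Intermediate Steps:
p(q, E) = 7*E
X(N, M) = 7*M
m(G) = -14 + G (m(G) = G + 7*(-2) = G - 14 = -14 + G)
J = -42068
J - (-6251 + m(-154))*(f + 21520) = -42068 - (-6251 + (-14 - 154))*(24941 + 21520) = -42068 - (-6251 - 168)*46461 = -42068 - (-6419)*46461 = -42068 - 1*(-298233159) = -42068 + 298233159 = 298191091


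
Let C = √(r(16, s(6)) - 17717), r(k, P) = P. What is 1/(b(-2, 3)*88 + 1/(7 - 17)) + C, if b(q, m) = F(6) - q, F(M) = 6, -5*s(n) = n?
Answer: 10/7039 + I*√442955/5 ≈ 0.0014207 + 133.11*I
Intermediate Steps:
s(n) = -n/5
b(q, m) = 6 - q
C = I*√442955/5 (C = √(-⅕*6 - 17717) = √(-6/5 - 17717) = √(-88591/5) = I*√442955/5 ≈ 133.11*I)
1/(b(-2, 3)*88 + 1/(7 - 17)) + C = 1/((6 - 1*(-2))*88 + 1/(7 - 17)) + I*√442955/5 = 1/((6 + 2)*88 + 1/(-10)) + I*√442955/5 = 1/(8*88 - ⅒) + I*√442955/5 = 1/(704 - ⅒) + I*√442955/5 = 1/(7039/10) + I*√442955/5 = 10/7039 + I*√442955/5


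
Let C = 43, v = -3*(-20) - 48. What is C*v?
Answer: 516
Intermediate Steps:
v = 12 (v = 60 - 48 = 12)
C*v = 43*12 = 516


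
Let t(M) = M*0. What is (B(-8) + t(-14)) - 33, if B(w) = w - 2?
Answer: -43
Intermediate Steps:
t(M) = 0
B(w) = -2 + w
(B(-8) + t(-14)) - 33 = ((-2 - 8) + 0) - 33 = (-10 + 0) - 33 = -10 - 33 = -43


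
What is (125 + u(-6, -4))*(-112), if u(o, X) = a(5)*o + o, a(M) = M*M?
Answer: 3472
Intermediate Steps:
a(M) = M²
u(o, X) = 26*o (u(o, X) = 5²*o + o = 25*o + o = 26*o)
(125 + u(-6, -4))*(-112) = (125 + 26*(-6))*(-112) = (125 - 156)*(-112) = -31*(-112) = 3472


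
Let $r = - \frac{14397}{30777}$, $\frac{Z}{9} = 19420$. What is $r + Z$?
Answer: $\frac{1793063221}{10259} \approx 1.7478 \cdot 10^{5}$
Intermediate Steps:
$Z = 174780$ ($Z = 9 \cdot 19420 = 174780$)
$r = - \frac{4799}{10259}$ ($r = \left(-14397\right) \frac{1}{30777} = - \frac{4799}{10259} \approx -0.46778$)
$r + Z = - \frac{4799}{10259} + 174780 = \frac{1793063221}{10259}$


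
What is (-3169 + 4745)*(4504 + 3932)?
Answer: 13295136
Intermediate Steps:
(-3169 + 4745)*(4504 + 3932) = 1576*8436 = 13295136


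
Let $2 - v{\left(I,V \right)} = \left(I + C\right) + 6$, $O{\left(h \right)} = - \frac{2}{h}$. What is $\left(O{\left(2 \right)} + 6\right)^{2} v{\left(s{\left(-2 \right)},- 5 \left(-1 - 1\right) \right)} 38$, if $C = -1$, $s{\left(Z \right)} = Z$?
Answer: $-950$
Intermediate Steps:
$v{\left(I,V \right)} = -3 - I$ ($v{\left(I,V \right)} = 2 - \left(\left(I - 1\right) + 6\right) = 2 - \left(\left(-1 + I\right) + 6\right) = 2 - \left(5 + I\right) = -3 - I$)
$\left(O{\left(2 \right)} + 6\right)^{2} v{\left(s{\left(-2 \right)},- 5 \left(-1 - 1\right) \right)} 38 = \left(- \frac{2}{2} + 6\right)^{2} \left(-3 - -2\right) 38 = \left(\left(-2\right) \frac{1}{2} + 6\right)^{2} \left(-3 + 2\right) 38 = \left(-1 + 6\right)^{2} \left(-1\right) 38 = 5^{2} \left(-1\right) 38 = 25 \left(-1\right) 38 = \left(-25\right) 38 = -950$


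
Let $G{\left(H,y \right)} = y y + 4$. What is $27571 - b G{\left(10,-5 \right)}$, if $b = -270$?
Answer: $35401$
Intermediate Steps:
$G{\left(H,y \right)} = 4 + y^{2}$ ($G{\left(H,y \right)} = y^{2} + 4 = 4 + y^{2}$)
$27571 - b G{\left(10,-5 \right)} = 27571 - - 270 \left(4 + \left(-5\right)^{2}\right) = 27571 - - 270 \left(4 + 25\right) = 27571 - \left(-270\right) 29 = 27571 - -7830 = 27571 + 7830 = 35401$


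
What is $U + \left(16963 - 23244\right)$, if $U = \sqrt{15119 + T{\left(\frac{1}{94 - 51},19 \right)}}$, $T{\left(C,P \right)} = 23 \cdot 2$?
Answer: $-6281 + 3 \sqrt{1685} \approx -6157.9$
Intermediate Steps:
$T{\left(C,P \right)} = 46$
$U = 3 \sqrt{1685}$ ($U = \sqrt{15119 + 46} = \sqrt{15165} = 3 \sqrt{1685} \approx 123.15$)
$U + \left(16963 - 23244\right) = 3 \sqrt{1685} + \left(16963 - 23244\right) = 3 \sqrt{1685} - 6281 = -6281 + 3 \sqrt{1685}$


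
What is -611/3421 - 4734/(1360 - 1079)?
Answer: -16366705/961301 ≈ -17.026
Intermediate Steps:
-611/3421 - 4734/(1360 - 1079) = -611*1/3421 - 4734/281 = -611/3421 - 4734*1/281 = -611/3421 - 4734/281 = -16366705/961301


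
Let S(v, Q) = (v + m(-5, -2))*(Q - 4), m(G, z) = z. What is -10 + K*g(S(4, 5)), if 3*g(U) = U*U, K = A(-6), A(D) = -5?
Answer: -50/3 ≈ -16.667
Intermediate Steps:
K = -5
S(v, Q) = (-4 + Q)*(-2 + v) (S(v, Q) = (v - 2)*(Q - 4) = (-2 + v)*(-4 + Q) = (-4 + Q)*(-2 + v))
g(U) = U²/3 (g(U) = (U*U)/3 = U²/3)
-10 + K*g(S(4, 5)) = -10 - 5*(8 - 4*4 - 2*5 + 5*4)²/3 = -10 - 5*(8 - 16 - 10 + 20)²/3 = -10 - 5*2²/3 = -10 - 5*4/3 = -10 - 20/3 = -50/3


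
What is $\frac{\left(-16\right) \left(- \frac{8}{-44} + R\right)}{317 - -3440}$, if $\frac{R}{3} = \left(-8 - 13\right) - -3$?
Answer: $\frac{9472}{41327} \approx 0.2292$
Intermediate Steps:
$R = -54$ ($R = 3 \left(\left(-8 - 13\right) - -3\right) = 3 \left(\left(-8 - 13\right) + 3\right) = 3 \left(-21 + 3\right) = 3 \left(-18\right) = -54$)
$\frac{\left(-16\right) \left(- \frac{8}{-44} + R\right)}{317 - -3440} = \frac{\left(-16\right) \left(- \frac{8}{-44} - 54\right)}{317 - -3440} = \frac{\left(-16\right) \left(\left(-8\right) \left(- \frac{1}{44}\right) - 54\right)}{317 + 3440} = \frac{\left(-16\right) \left(\frac{2}{11} - 54\right)}{3757} = \left(-16\right) \left(- \frac{592}{11}\right) \frac{1}{3757} = \frac{9472}{11} \cdot \frac{1}{3757} = \frac{9472}{41327}$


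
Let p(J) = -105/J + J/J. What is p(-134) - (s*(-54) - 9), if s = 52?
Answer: 377717/134 ≈ 2818.8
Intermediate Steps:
p(J) = 1 - 105/J (p(J) = -105/J + 1 = 1 - 105/J)
p(-134) - (s*(-54) - 9) = (-105 - 134)/(-134) - (52*(-54) - 9) = -1/134*(-239) - (-2808 - 9) = 239/134 - 1*(-2817) = 239/134 + 2817 = 377717/134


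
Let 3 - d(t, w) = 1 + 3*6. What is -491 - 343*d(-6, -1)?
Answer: 4997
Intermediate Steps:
d(t, w) = -16 (d(t, w) = 3 - (1 + 3*6) = 3 - (1 + 18) = 3 - 1*19 = 3 - 19 = -16)
-491 - 343*d(-6, -1) = -491 - 343*(-16) = -491 + 5488 = 4997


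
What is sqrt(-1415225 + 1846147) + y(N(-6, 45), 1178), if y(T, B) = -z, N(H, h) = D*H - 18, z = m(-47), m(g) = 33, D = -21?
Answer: -33 + sqrt(430922) ≈ 623.45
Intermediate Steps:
z = 33
N(H, h) = -18 - 21*H (N(H, h) = -21*H - 18 = -18 - 21*H)
y(T, B) = -33 (y(T, B) = -1*33 = -33)
sqrt(-1415225 + 1846147) + y(N(-6, 45), 1178) = sqrt(-1415225 + 1846147) - 33 = sqrt(430922) - 33 = -33 + sqrt(430922)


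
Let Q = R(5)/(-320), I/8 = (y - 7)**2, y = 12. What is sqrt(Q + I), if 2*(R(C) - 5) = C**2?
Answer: sqrt(51186)/16 ≈ 14.140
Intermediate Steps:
R(C) = 5 + C**2/2
I = 200 (I = 8*(12 - 7)**2 = 8*5**2 = 8*25 = 200)
Q = -7/128 (Q = (5 + (1/2)*5**2)/(-320) = (5 + (1/2)*25)*(-1/320) = (5 + 25/2)*(-1/320) = (35/2)*(-1/320) = -7/128 ≈ -0.054688)
sqrt(Q + I) = sqrt(-7/128 + 200) = sqrt(25593/128) = sqrt(51186)/16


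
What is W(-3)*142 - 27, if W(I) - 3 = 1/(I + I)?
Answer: 1126/3 ≈ 375.33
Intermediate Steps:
W(I) = 3 + 1/(2*I) (W(I) = 3 + 1/(I + I) = 3 + 1/(2*I))
W(-3)*142 - 27 = (3 + (½)/(-3))*142 - 27 = (3 + (½)*(-⅓))*142 - 27 = (3 - ⅙)*142 - 27 = (17/6)*142 - 27 = 1207/3 - 27 = 1126/3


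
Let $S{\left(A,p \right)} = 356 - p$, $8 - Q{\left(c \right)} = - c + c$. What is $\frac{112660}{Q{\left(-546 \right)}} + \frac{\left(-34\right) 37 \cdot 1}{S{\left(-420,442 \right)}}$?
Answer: $\frac{1212353}{86} \approx 14097.0$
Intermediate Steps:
$Q{\left(c \right)} = 8$ ($Q{\left(c \right)} = 8 - \left(- c + c\right) = 8 - 0 = 8 + 0 = 8$)
$\frac{112660}{Q{\left(-546 \right)}} + \frac{\left(-34\right) 37 \cdot 1}{S{\left(-420,442 \right)}} = \frac{112660}{8} + \frac{\left(-34\right) 37 \cdot 1}{356 - 442} = 112660 \cdot \frac{1}{8} + \frac{\left(-1258\right) 1}{356 - 442} = \frac{28165}{2} - \frac{1258}{-86} = \frac{28165}{2} - - \frac{629}{43} = \frac{28165}{2} + \frac{629}{43} = \frac{1212353}{86}$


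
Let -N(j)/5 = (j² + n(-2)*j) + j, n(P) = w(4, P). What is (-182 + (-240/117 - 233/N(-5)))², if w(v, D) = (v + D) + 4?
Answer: 135414432169/3802500 ≈ 35612.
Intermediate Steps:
w(v, D) = 4 + D + v (w(v, D) = (D + v) + 4 = 4 + D + v)
n(P) = 8 + P (n(P) = 4 + P + 4 = 8 + P)
N(j) = -35*j - 5*j² (N(j) = -5*((j² + (8 - 2)*j) + j) = -5*((j² + 6*j) + j) = -5*(j² + 7*j) = -35*j - 5*j²)
(-182 + (-240/117 - 233/N(-5)))² = (-182 + (-240/117 - 233*1/(25*(7 - 5))))² = (-182 + (-240*1/117 - 233/((-5*(-5)*2))))² = (-182 + (-80/39 - 233/50))² = (-182 - 13087/1950)² = (-367987/1950)² = 135414432169/3802500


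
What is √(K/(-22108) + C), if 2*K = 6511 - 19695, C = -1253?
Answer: I*√38267195941/5527 ≈ 35.394*I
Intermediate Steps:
K = -6592 (K = (6511 - 19695)/2 = (½)*(-13184) = -6592)
√(K/(-22108) + C) = √(-6592/(-22108) - 1253) = √(-6592*(-1/22108) - 1253) = √(1648/5527 - 1253) = √(-6923683/5527) = I*√38267195941/5527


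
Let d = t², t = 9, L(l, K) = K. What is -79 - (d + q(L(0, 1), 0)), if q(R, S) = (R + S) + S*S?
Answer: -161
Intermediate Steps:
q(R, S) = R + S + S² (q(R, S) = (R + S) + S² = R + S + S²)
d = 81 (d = 9² = 81)
-79 - (d + q(L(0, 1), 0)) = -79 - (81 + (1 + 0 + 0²)) = -79 - (81 + (1 + 0 + 0)) = -79 - (81 + 1) = -79 - 1*82 = -79 - 82 = -161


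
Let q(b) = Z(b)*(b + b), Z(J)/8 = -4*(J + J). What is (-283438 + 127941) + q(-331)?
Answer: -14179305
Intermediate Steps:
Z(J) = -64*J (Z(J) = 8*(-4*(J + J)) = 8*(-8*J) = -64*J)
q(b) = -128*b**2 (q(b) = (-64*b)*(b + b) = (-64*b)*(2*b) = -128*b**2)
(-283438 + 127941) + q(-331) = (-283438 + 127941) - 128*(-331)**2 = -155497 - 128*109561 = -155497 - 14023808 = -14179305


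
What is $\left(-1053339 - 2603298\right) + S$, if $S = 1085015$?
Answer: $-2571622$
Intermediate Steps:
$\left(-1053339 - 2603298\right) + S = \left(-1053339 - 2603298\right) + 1085015 = -3656637 + 1085015 = -2571622$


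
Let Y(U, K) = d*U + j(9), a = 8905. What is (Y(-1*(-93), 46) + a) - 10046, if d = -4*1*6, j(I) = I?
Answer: -3364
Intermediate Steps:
d = -24 (d = -4*6 = -24)
Y(U, K) = 9 - 24*U (Y(U, K) = -24*U + 9 = 9 - 24*U)
(Y(-1*(-93), 46) + a) - 10046 = ((9 - (-24)*(-93)) + 8905) - 10046 = ((9 - 24*93) + 8905) - 10046 = ((9 - 2232) + 8905) - 10046 = (-2223 + 8905) - 10046 = 6682 - 10046 = -3364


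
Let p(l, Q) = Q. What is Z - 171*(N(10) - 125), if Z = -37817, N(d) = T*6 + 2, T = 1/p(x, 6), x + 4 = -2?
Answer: -16955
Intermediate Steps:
x = -6 (x = -4 - 2 = -6)
T = ⅙ (T = 1/6 = 1*(⅙) = ⅙ ≈ 0.16667)
N(d) = 3 (N(d) = (⅙)*6 + 2 = 1 + 2 = 3)
Z - 171*(N(10) - 125) = -37817 - 171*(3 - 125) = -37817 - 171*(-122) = -37817 - 1*(-20862) = -37817 + 20862 = -16955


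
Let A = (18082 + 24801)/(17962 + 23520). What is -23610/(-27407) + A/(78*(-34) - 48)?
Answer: 2643177759619/3069622369800 ≈ 0.86108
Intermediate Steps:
A = 42883/41482 ≈ 1.0338
-23610/(-27407) + A/(78*(-34) - 48) = -23610/(-27407) + 42883/(41482*(78*(-34) - 48)) = -23610*(-1/27407) + 42883/(41482*(-2652 - 48)) = 23610/27407 + (42883/41482)/(-2700) = 23610/27407 + (42883/41482)*(-1/2700) = 23610/27407 - 42883/112001400 = 2643177759619/3069622369800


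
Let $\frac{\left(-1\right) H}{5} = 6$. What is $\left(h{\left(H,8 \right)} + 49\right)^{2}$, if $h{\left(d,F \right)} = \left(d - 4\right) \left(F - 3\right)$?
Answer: $14641$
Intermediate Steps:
$H = -30$ ($H = \left(-5\right) 6 = -30$)
$h{\left(d,F \right)} = \left(-4 + d\right) \left(-3 + F\right)$
$\left(h{\left(H,8 \right)} + 49\right)^{2} = \left(\left(12 - 32 - -90 + 8 \left(-30\right)\right) + 49\right)^{2} = \left(\left(12 - 32 + 90 - 240\right) + 49\right)^{2} = \left(-170 + 49\right)^{2} = \left(-121\right)^{2} = 14641$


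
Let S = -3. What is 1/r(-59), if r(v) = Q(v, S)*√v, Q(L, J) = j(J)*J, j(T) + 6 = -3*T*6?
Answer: I*√59/8496 ≈ 0.00090409*I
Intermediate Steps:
j(T) = -6 - 18*T (j(T) = -6 - 3*T*6 = -6 - 18*T)
Q(L, J) = J*(-6 - 18*J) (Q(L, J) = (-6 - 18*J)*J = J*(-6 - 18*J))
r(v) = -144*√v (r(v) = (-6*(-3)*(1 + 3*(-3)))*√v = (-6*(-3)*(1 - 9))*√v = (-6*(-3)*(-8))*√v = -144*√v)
1/r(-59) = 1/(-144*I*√59) = I*√59/8496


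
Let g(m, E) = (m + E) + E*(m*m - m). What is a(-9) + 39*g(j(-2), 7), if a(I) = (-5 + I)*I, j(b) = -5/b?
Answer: 6081/4 ≈ 1520.3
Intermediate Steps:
a(I) = I*(-5 + I)
g(m, E) = E + m + E*(m**2 - m) (g(m, E) = (E + m) + E*(m**2 - m) = E + m + E*(m**2 - m))
a(-9) + 39*g(j(-2), 7) = -9*(-5 - 9) + 39*(7 - 5/(-2) + 7*(-5/(-2))**2 - 1*7*(-5/(-2))) = -9*(-14) + 39*(7 - 5*(-1/2) + 7*(-5*(-1/2))**2 - 1*7*(-5*(-1/2))) = 126 + 39*(7 + 5/2 + 7*(5/2)**2 - 1*7*5/2) = 126 + 39*(7 + 5/2 + 7*(25/4) - 35/2) = 126 + 39*(7 + 5/2 + 175/4 - 35/2) = 126 + 39*(143/4) = 126 + 5577/4 = 6081/4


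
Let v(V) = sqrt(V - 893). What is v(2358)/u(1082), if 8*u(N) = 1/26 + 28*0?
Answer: 208*sqrt(1465) ≈ 7961.3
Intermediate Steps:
u(N) = 1/208 (u(N) = (1/26 + 28*0)/8 = (1*(1/26) + 0)/8 = (1/26 + 0)/8 = (1/8)*(1/26) = 1/208)
v(V) = sqrt(-893 + V)
v(2358)/u(1082) = sqrt(-893 + 2358)/(1/208) = sqrt(1465)*208 = 208*sqrt(1465)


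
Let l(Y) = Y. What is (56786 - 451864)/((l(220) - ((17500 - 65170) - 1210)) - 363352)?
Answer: 197539/157126 ≈ 1.2572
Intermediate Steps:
(56786 - 451864)/((l(220) - ((17500 - 65170) - 1210)) - 363352) = (56786 - 451864)/((220 - ((17500 - 65170) - 1210)) - 363352) = -395078/((220 - (-47670 - 1210)) - 363352) = -395078/((220 - 1*(-48880)) - 363352) = -395078/((220 + 48880) - 363352) = -395078/(49100 - 363352) = -395078/(-314252) = -395078*(-1/314252) = 197539/157126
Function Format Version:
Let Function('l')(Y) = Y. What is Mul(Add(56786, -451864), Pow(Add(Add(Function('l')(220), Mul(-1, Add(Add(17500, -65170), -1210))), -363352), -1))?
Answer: Rational(197539, 157126) ≈ 1.2572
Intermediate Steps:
Mul(Add(56786, -451864), Pow(Add(Add(Function('l')(220), Mul(-1, Add(Add(17500, -65170), -1210))), -363352), -1)) = Mul(Add(56786, -451864), Pow(Add(Add(220, Mul(-1, Add(Add(17500, -65170), -1210))), -363352), -1)) = Mul(-395078, Pow(Add(Add(220, Mul(-1, Add(-47670, -1210))), -363352), -1)) = Mul(-395078, Pow(Add(Add(220, Mul(-1, -48880)), -363352), -1)) = Mul(-395078, Pow(Add(Add(220, 48880), -363352), -1)) = Mul(-395078, Pow(Add(49100, -363352), -1)) = Mul(-395078, Pow(-314252, -1)) = Mul(-395078, Rational(-1, 314252)) = Rational(197539, 157126)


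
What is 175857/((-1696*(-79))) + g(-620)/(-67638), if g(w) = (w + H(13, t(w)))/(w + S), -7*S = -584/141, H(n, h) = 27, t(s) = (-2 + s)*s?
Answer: 302990262358723/230848275033248 ≈ 1.3125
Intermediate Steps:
t(s) = s*(-2 + s)
S = 584/987 (S = -(-584)/(7*141) = -⅐*(-584/141) = 584/987 ≈ 0.59169)
g(w) = (27 + w)/(584/987 + w) (g(w) = (w + 27)/(w + 584/987) = (27 + w)/(584/987 + w))
175857/((-1696*(-79))) + g(-620)/(-67638) = 175857/((-1696*(-79))) + (987*(27 - 620)/(584 + 987*(-620)))/(-67638) = 175857/133984 + (987*(-593)/(584 - 611940))*(-1/67638) = 175857*(1/133984) + (987*(-593)/(-611356))*(-1/67638) = 175857/133984 + (987*(-1/611356)*(-593))*(-1/67638) = 175857/133984 + (585291/611356)*(-1/67638) = 175857/133984 - 195097/13783632376 = 302990262358723/230848275033248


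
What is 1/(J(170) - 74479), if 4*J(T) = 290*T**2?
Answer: 1/2020771 ≈ 4.9486e-7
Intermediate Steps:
J(T) = 145*T**2/2 (J(T) = (290*T**2)/4 = 145*T**2/2)
1/(J(170) - 74479) = 1/((145/2)*170**2 - 74479) = 1/((145/2)*28900 - 74479) = 1/(2095250 - 74479) = 1/2020771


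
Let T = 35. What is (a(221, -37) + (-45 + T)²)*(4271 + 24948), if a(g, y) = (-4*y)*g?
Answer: 958616952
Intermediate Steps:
a(g, y) = -4*g*y
(a(221, -37) + (-45 + T)²)*(4271 + 24948) = (-4*221*(-37) + (-45 + 35)²)*(4271 + 24948) = (32708 + (-10)²)*29219 = (32708 + 100)*29219 = 32808*29219 = 958616952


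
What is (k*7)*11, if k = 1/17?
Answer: 77/17 ≈ 4.5294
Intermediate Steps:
k = 1/17 ≈ 0.058824
(k*7)*11 = ((1/17)*7)*11 = (7/17)*11 = 77/17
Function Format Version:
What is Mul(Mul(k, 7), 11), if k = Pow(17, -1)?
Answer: Rational(77, 17) ≈ 4.5294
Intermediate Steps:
k = Rational(1, 17) ≈ 0.058824
Mul(Mul(k, 7), 11) = Mul(Mul(Rational(1, 17), 7), 11) = Mul(Rational(7, 17), 11) = Rational(77, 17)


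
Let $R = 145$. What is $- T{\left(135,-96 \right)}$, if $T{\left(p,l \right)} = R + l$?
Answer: $-49$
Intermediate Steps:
$T{\left(p,l \right)} = 145 + l$
$- T{\left(135,-96 \right)} = - (145 - 96) = \left(-1\right) 49 = -49$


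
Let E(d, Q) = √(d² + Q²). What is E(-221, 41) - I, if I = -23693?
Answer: 23693 + √50522 ≈ 23918.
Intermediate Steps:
E(d, Q) = √(Q² + d²)
E(-221, 41) - I = √(41² + (-221)²) - 1*(-23693) = √(1681 + 48841) + 23693 = √50522 + 23693 = 23693 + √50522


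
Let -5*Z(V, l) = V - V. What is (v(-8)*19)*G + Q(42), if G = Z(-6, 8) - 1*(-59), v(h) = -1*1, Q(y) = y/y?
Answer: -1120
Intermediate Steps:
Q(y) = 1
v(h) = -1
Z(V, l) = 0 (Z(V, l) = -(V - V)/5 = -⅕*0 = 0)
G = 59 (G = 0 - 1*(-59) = 0 + 59 = 59)
(v(-8)*19)*G + Q(42) = -1*19*59 + 1 = -19*59 + 1 = -1121 + 1 = -1120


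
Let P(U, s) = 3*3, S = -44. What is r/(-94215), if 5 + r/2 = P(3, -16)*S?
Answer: 802/94215 ≈ 0.0085124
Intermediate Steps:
P(U, s) = 9
r = -802 (r = -10 + 2*(9*(-44)) = -10 + 2*(-396) = -10 - 792 = -802)
r/(-94215) = -802/(-94215) = -802*(-1/94215) = 802/94215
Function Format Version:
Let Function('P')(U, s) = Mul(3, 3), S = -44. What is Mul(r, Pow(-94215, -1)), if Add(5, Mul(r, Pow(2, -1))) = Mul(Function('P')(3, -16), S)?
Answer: Rational(802, 94215) ≈ 0.0085124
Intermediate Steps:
Function('P')(U, s) = 9
r = -802 (r = Add(-10, Mul(2, Mul(9, -44))) = Add(-10, Mul(2, -396)) = Add(-10, -792) = -802)
Mul(r, Pow(-94215, -1)) = Mul(-802, Pow(-94215, -1)) = Mul(-802, Rational(-1, 94215)) = Rational(802, 94215)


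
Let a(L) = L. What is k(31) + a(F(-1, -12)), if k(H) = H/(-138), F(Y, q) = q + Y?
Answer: -1825/138 ≈ -13.225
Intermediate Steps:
F(Y, q) = Y + q
k(H) = -H/138 (k(H) = H*(-1/138) = -H/138)
k(31) + a(F(-1, -12)) = -1/138*31 + (-1 - 12) = -31/138 - 13 = -1825/138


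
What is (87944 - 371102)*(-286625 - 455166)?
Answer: 210044055978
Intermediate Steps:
(87944 - 371102)*(-286625 - 455166) = -283158*(-741791) = 210044055978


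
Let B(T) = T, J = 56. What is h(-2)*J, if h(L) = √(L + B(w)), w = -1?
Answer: 56*I*√3 ≈ 96.995*I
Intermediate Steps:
h(L) = √(-1 + L) (h(L) = √(L - 1) = √(-1 + L))
h(-2)*J = √(-1 - 2)*56 = √(-3)*56 = (I*√3)*56 = 56*I*√3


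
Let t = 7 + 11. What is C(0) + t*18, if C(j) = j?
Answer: 324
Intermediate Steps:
t = 18
C(0) + t*18 = 0 + 18*18 = 0 + 324 = 324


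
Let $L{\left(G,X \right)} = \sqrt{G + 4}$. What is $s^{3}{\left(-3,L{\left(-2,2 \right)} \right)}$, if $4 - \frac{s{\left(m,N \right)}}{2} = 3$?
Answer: $8$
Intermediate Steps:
$L{\left(G,X \right)} = \sqrt{4 + G}$
$s{\left(m,N \right)} = 2$ ($s{\left(m,N \right)} = 8 - 6 = 2$)
$s^{3}{\left(-3,L{\left(-2,2 \right)} \right)} = 2^{3} = 8$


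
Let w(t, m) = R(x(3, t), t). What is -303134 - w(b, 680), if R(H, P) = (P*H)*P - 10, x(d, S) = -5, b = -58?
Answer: -286304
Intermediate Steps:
R(H, P) = -10 + H*P² (R(H, P) = (H*P)*P - 10 = H*P² - 10 = -10 + H*P²)
w(t, m) = -10 - 5*t²
-303134 - w(b, 680) = -303134 - (-10 - 5*(-58)²) = -303134 - (-10 - 5*3364) = -303134 - (-10 - 16820) = -303134 - 1*(-16830) = -303134 + 16830 = -286304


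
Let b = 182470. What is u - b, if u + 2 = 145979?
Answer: -36493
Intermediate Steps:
u = 145977 (u = -2 + 145979 = 145977)
u - b = 145977 - 1*182470 = 145977 - 182470 = -36493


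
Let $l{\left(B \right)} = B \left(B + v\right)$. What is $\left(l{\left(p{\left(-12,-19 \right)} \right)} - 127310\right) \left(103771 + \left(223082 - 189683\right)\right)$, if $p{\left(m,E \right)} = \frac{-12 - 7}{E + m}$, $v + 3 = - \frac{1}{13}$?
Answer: $- \frac{218169254947490}{12493} \approx -1.7463 \cdot 10^{10}$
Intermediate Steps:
$v = - \frac{40}{13}$ ($v = -3 - \frac{1}{13} = - \frac{40}{13} \approx -3.0769$)
$p{\left(m,E \right)} = - \frac{19}{E + m}$
$l{\left(B \right)} = B \left(- \frac{40}{13} + B\right)$ ($l{\left(B \right)} = B \left(B - \frac{40}{13}\right) = B \left(- \frac{40}{13} + B\right)$)
$\left(l{\left(p{\left(-12,-19 \right)} \right)} - 127310\right) \left(103771 + \left(223082 - 189683\right)\right) = \left(\frac{- \frac{19}{-19 - 12} \left(-40 + 13 \left(- \frac{19}{-19 - 12}\right)\right)}{13} - 127310\right) \left(103771 + \left(223082 - 189683\right)\right) = \left(\frac{- \frac{19}{-31} \left(-40 + 13 \left(- \frac{19}{-31}\right)\right)}{13} - 127310\right) \left(103771 + 33399\right) = \left(\frac{\left(-19\right) \left(- \frac{1}{31}\right) \left(-40 + 13 \left(\left(-19\right) \left(- \frac{1}{31}\right)\right)\right)}{13} - 127310\right) 137170 = \left(\frac{1}{13} \cdot \frac{19}{31} \left(-40 + 13 \cdot \frac{19}{31}\right) - 127310\right) 137170 = \left(\frac{1}{13} \cdot \frac{19}{31} \left(-40 + \frac{247}{31}\right) - 127310\right) 137170 = \left(\frac{1}{13} \cdot \frac{19}{31} \left(- \frac{993}{31}\right) - 127310\right) 137170 = \left(- \frac{18867}{12493} - 127310\right) 137170 = \left(- \frac{1590502697}{12493}\right) 137170 = - \frac{218169254947490}{12493}$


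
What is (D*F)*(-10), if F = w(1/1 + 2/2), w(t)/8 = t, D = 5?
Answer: -800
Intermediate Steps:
w(t) = 8*t
F = 16 (F = 8*(1/1 + 2/2) = 8*(1*1 + 2*(½)) = 8*(1 + 1) = 8*2 = 16)
(D*F)*(-10) = (5*16)*(-10) = 80*(-10) = -800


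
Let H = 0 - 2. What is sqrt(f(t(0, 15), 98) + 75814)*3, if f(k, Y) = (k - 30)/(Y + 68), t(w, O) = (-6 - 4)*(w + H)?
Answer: 9*sqrt(58031359)/83 ≈ 826.03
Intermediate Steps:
H = -2
t(w, O) = 20 - 10*w (t(w, O) = (-6 - 4)*(w - 2) = -10*(-2 + w) = 20 - 10*w)
f(k, Y) = (-30 + k)/(68 + Y)
sqrt(f(t(0, 15), 98) + 75814)*3 = sqrt((-30 + (20 - 10*0))/(68 + 98) + 75814)*3 = sqrt((-30 + (20 + 0))/166 + 75814)*3 = sqrt((-30 + 20)/166 + 75814)*3 = sqrt((1/166)*(-10) + 75814)*3 = sqrt(-5/83 + 75814)*3 = sqrt(6292557/83)*3 = (3*sqrt(58031359)/83)*3 = 9*sqrt(58031359)/83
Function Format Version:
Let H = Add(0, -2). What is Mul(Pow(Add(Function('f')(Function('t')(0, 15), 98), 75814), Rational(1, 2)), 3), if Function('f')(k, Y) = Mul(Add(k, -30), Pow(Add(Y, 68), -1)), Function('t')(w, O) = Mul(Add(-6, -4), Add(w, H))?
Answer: Mul(Rational(9, 83), Pow(58031359, Rational(1, 2))) ≈ 826.03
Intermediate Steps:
H = -2
Function('t')(w, O) = Add(20, Mul(-10, w)) (Function('t')(w, O) = Mul(Add(-6, -4), Add(w, -2)) = Mul(-10, Add(-2, w)) = Add(20, Mul(-10, w)))
Function('f')(k, Y) = Mul(Pow(Add(68, Y), -1), Add(-30, k)) (Function('f')(k, Y) = Mul(Add(-30, k), Pow(Add(68, Y), -1)) = Mul(Pow(Add(68, Y), -1), Add(-30, k)))
Mul(Pow(Add(Function('f')(Function('t')(0, 15), 98), 75814), Rational(1, 2)), 3) = Mul(Pow(Add(Mul(Pow(Add(68, 98), -1), Add(-30, Add(20, Mul(-10, 0)))), 75814), Rational(1, 2)), 3) = Mul(Pow(Add(Mul(Pow(166, -1), Add(-30, Add(20, 0))), 75814), Rational(1, 2)), 3) = Mul(Pow(Add(Mul(Rational(1, 166), Add(-30, 20)), 75814), Rational(1, 2)), 3) = Mul(Pow(Add(Mul(Rational(1, 166), -10), 75814), Rational(1, 2)), 3) = Mul(Pow(Add(Rational(-5, 83), 75814), Rational(1, 2)), 3) = Mul(Pow(Rational(6292557, 83), Rational(1, 2)), 3) = Mul(Mul(Rational(3, 83), Pow(58031359, Rational(1, 2))), 3) = Mul(Rational(9, 83), Pow(58031359, Rational(1, 2)))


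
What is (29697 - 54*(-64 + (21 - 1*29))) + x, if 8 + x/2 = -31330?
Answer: -29091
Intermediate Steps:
x = -62676 (x = -16 + 2*(-31330) = -16 - 62660 = -62676)
(29697 - 54*(-64 + (21 - 1*29))) + x = (29697 - 54*(-64 + (21 - 1*29))) - 62676 = (29697 - 54*(-64 + (21 - 29))) - 62676 = (29697 - 54*(-64 - 8)) - 62676 = (29697 - 54*(-72)) - 62676 = (29697 + 3888) - 62676 = 33585 - 62676 = -29091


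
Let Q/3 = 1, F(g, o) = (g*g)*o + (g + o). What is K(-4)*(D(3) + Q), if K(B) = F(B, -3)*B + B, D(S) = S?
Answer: 1296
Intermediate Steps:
F(g, o) = g + o + o*g² (F(g, o) = g²*o + (g + o) = o*g² + (g + o) = g + o + o*g²)
Q = 3 (Q = 3*1 = 3)
K(B) = B + B*(-3 + B - 3*B²) (K(B) = (B - 3 - 3*B²)*B + B = (-3 + B - 3*B²)*B + B = B*(-3 + B - 3*B²) + B = B + B*(-3 + B - 3*B²))
K(-4)*(D(3) + Q) = (-4*(-2 - 4 - 3*(-4)²))*(3 + 3) = -4*(-2 - 4 - 3*16)*6 = -4*(-2 - 4 - 48)*6 = -4*(-54)*6 = 216*6 = 1296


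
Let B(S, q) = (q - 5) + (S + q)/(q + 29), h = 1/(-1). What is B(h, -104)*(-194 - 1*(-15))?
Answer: 96302/5 ≈ 19260.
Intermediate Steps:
h = -1
B(S, q) = -5 + q + (S + q)/(29 + q) (B(S, q) = (-5 + q) + (S + q)/(29 + q) = -5 + q + (S + q)/(29 + q))
B(h, -104)*(-194 - 1*(-15)) = ((-145 - 1 + (-104)**2 + 25*(-104))/(29 - 104))*(-194 - 1*(-15)) = ((-145 - 1 + 10816 - 2600)/(-75))*(-194 + 15) = -1/75*8070*(-179) = -538/5*(-179) = 96302/5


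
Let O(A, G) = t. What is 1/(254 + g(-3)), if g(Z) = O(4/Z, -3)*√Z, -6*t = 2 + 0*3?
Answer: 762/193549 + I*√3/193549 ≈ 0.003937 + 8.9489e-6*I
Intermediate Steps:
t = -⅓ (t = -(2 + 0*3)/6 = -(2 + 0)/6 = -⅙*2 = -⅓ ≈ -0.33333)
O(A, G) = -⅓
g(Z) = -√Z/3
1/(254 + g(-3)) = 1/(254 - I*√3/3)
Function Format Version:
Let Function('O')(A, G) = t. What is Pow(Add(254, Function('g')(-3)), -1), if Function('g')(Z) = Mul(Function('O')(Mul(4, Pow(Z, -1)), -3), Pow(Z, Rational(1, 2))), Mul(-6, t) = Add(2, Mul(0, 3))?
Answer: Add(Rational(762, 193549), Mul(Rational(1, 193549), I, Pow(3, Rational(1, 2)))) ≈ Add(0.0039370, Mul(8.9489e-6, I))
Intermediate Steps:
t = Rational(-1, 3) (t = Mul(Rational(-1, 6), Add(2, Mul(0, 3))) = Mul(Rational(-1, 6), Add(2, 0)) = Mul(Rational(-1, 6), 2) = Rational(-1, 3) ≈ -0.33333)
Function('O')(A, G) = Rational(-1, 3)
Function('g')(Z) = Mul(Rational(-1, 3), Pow(Z, Rational(1, 2)))
Pow(Add(254, Function('g')(-3)), -1) = Pow(Add(254, Mul(Rational(-1, 3), Pow(-3, Rational(1, 2)))), -1) = Pow(Add(254, Mul(Rational(-1, 3), Mul(I, Pow(3, Rational(1, 2))))), -1) = Pow(Add(254, Mul(Rational(-1, 3), I, Pow(3, Rational(1, 2)))), -1)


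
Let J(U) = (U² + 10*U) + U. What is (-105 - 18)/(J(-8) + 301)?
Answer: -123/277 ≈ -0.44404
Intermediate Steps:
J(U) = U² + 11*U
(-105 - 18)/(J(-8) + 301) = (-105 - 18)/(-8*(11 - 8) + 301) = -123/(-8*3 + 301) = -123/(-24 + 301) = -123/277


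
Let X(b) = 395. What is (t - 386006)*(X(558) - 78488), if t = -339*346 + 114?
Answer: 39295304298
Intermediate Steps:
t = -117180 (t = -117294 + 114 = -117180)
(t - 386006)*(X(558) - 78488) = (-117180 - 386006)*(395 - 78488) = -503186*(-78093) = 39295304298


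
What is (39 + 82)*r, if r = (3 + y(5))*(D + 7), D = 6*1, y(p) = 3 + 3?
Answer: 14157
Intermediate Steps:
y(p) = 6
D = 6
r = 117 (r = (3 + 6)*(6 + 7) = 9*13 = 117)
(39 + 82)*r = (39 + 82)*117 = 121*117 = 14157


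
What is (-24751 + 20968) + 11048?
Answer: 7265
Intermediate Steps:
(-24751 + 20968) + 11048 = -3783 + 11048 = 7265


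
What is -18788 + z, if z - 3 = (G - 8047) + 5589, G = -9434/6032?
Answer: -64073605/3016 ≈ -21245.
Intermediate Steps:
G = -4717/3016 (G = -9434*1/6032 = -4717/3016 ≈ -1.5640)
z = -7408997/3016 (z = 3 + ((-4717/3016 - 8047) + 5589) = 3 + (-24274469/3016 + 5589) = 3 - 7418045/3016 = -7408997/3016 ≈ -2456.6)
-18788 + z = -18788 - 7408997/3016 = -64073605/3016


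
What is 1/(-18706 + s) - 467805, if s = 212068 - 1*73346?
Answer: -56144084879/120016 ≈ -4.6781e+5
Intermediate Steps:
s = 138722 (s = 212068 - 73346 = 138722)
1/(-18706 + s) - 467805 = 1/(-18706 + 138722) - 467805 = 1/120016 - 467805 = -56144084879/120016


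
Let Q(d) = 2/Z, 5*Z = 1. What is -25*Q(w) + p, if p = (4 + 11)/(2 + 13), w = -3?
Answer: -249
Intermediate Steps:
Z = ⅕ (Z = (⅕)*1 = ⅕ ≈ 0.20000)
p = 1 (p = 15/15 = 15*(1/15) = 1)
Q(d) = 10 (Q(d) = 2/(⅕) = 2*5 = 10)
-25*Q(w) + p = -25*10 + 1 = -250 + 1 = -249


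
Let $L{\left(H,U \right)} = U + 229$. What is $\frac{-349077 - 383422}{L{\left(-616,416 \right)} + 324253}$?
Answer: $- \frac{732499}{324898} \approx -2.2546$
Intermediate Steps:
$L{\left(H,U \right)} = 229 + U$
$\frac{-349077 - 383422}{L{\left(-616,416 \right)} + 324253} = \frac{-349077 - 383422}{\left(229 + 416\right) + 324253} = - \frac{732499}{645 + 324253} = - \frac{732499}{324898}$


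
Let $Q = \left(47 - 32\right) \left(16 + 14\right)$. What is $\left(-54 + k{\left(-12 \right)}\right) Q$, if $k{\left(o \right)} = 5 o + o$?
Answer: $-56700$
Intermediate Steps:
$k{\left(o \right)} = 6 o$
$Q = 450$ ($Q = 15 \cdot 30 = 450$)
$\left(-54 + k{\left(-12 \right)}\right) Q = \left(-54 + 6 \left(-12\right)\right) 450 = \left(-54 - 72\right) 450 = \left(-126\right) 450 = -56700$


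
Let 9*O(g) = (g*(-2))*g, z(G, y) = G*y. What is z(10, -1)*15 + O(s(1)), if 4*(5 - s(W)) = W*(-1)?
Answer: -1249/8 ≈ -156.13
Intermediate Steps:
s(W) = 5 + W/4 (s(W) = 5 - W*(-1)/4 = 5 - (-1)*W/4 = 5 + W/4)
O(g) = -2*g²/9 (O(g) = ((g*(-2))*g)/9 = ((-2*g)*g)/9 = (-2*g²)/9 = -2*g²/9)
z(10, -1)*15 + O(s(1)) = (10*(-1))*15 - 2*(5 + (¼)*1)²/9 = -10*15 - 2*(5 + ¼)²/9 = -150 - 2*(21/4)²/9 = -150 - 2/9*441/16 = -150 - 49/8 = -1249/8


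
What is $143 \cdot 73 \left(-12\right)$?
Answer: $-125268$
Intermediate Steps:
$143 \cdot 73 \left(-12\right) = 10439 \left(-12\right) = -125268$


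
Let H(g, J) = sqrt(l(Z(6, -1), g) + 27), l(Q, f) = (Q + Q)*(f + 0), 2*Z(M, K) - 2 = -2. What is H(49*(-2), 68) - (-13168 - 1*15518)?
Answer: 28686 + 3*sqrt(3) ≈ 28691.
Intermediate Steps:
Z(M, K) = 0 (Z(M, K) = 1 + (1/2)*(-2) = 1 - 1 = 0)
l(Q, f) = 2*Q*f (l(Q, f) = (2*Q)*f = 2*Q*f)
H(g, J) = 3*sqrt(3) (H(g, J) = sqrt(2*0*g + 27) = sqrt(0 + 27) = sqrt(27) = 3*sqrt(3))
H(49*(-2), 68) - (-13168 - 1*15518) = 3*sqrt(3) - (-13168 - 1*15518) = 3*sqrt(3) - (-13168 - 15518) = 3*sqrt(3) - 1*(-28686) = 3*sqrt(3) + 28686 = 28686 + 3*sqrt(3)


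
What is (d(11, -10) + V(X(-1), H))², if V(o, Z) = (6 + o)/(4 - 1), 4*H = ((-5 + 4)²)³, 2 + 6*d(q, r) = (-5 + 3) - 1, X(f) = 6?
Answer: 361/36 ≈ 10.028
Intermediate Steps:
d(q, r) = -⅚ (d(q, r) = -⅓ + ((-5 + 3) - 1)/6 = -⅓ + (-2 - 1)/6 = -⅓ + (⅙)*(-3) = -⅓ - ½ = -⅚)
H = ¼ (H = ((-5 + 4)²)³/4 = ((-1)²)³/4 = (¼)*1³ = (¼)*1 = ¼ ≈ 0.25000)
V(o, Z) = 2 + o/3 (V(o, Z) = (6 + o)/3 = (6 + o)*(⅓) = 2 + o/3)
(d(11, -10) + V(X(-1), H))² = (-⅚ + (2 + (⅓)*6))² = (-⅚ + (2 + 2))² = (-⅚ + 4)² = (19/6)² = 361/36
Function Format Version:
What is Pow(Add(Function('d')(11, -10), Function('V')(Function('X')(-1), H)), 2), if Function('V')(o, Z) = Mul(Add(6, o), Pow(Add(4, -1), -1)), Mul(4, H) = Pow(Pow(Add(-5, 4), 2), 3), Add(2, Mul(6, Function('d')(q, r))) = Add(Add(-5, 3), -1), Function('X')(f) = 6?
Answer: Rational(361, 36) ≈ 10.028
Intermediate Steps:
Function('d')(q, r) = Rational(-5, 6) (Function('d')(q, r) = Add(Rational(-1, 3), Mul(Rational(1, 6), Add(Add(-5, 3), -1))) = Add(Rational(-1, 3), Mul(Rational(1, 6), Add(-2, -1))) = Add(Rational(-1, 3), Mul(Rational(1, 6), -3)) = Add(Rational(-1, 3), Rational(-1, 2)) = Rational(-5, 6))
H = Rational(1, 4) (H = Mul(Rational(1, 4), Pow(Pow(Add(-5, 4), 2), 3)) = Mul(Rational(1, 4), Pow(Pow(-1, 2), 3)) = Mul(Rational(1, 4), Pow(1, 3)) = Mul(Rational(1, 4), 1) = Rational(1, 4) ≈ 0.25000)
Function('V')(o, Z) = Add(2, Mul(Rational(1, 3), o)) (Function('V')(o, Z) = Mul(Add(6, o), Pow(3, -1)) = Mul(Add(6, o), Rational(1, 3)) = Add(2, Mul(Rational(1, 3), o)))
Pow(Add(Function('d')(11, -10), Function('V')(Function('X')(-1), H)), 2) = Pow(Add(Rational(-5, 6), Add(2, Mul(Rational(1, 3), 6))), 2) = Pow(Add(Rational(-5, 6), Add(2, 2)), 2) = Pow(Add(Rational(-5, 6), 4), 2) = Pow(Rational(19, 6), 2) = Rational(361, 36)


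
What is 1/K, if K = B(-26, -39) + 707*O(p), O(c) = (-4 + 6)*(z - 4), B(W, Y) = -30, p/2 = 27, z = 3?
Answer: -1/1444 ≈ -0.00069252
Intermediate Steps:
p = 54 (p = 2*27 = 54)
O(c) = -2 (O(c) = (-4 + 6)*(3 - 4) = 2*(-1) = -2)
K = -1444 (K = -30 + 707*(-2) = -30 - 1414 = -1444)
1/K = 1/(-1444) = -1/1444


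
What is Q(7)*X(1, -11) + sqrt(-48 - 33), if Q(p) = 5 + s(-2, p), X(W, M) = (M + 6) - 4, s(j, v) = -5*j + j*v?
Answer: -9 + 9*I ≈ -9.0 + 9.0*I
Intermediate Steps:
X(W, M) = 2 + M (X(W, M) = (6 + M) - 4 = 2 + M)
Q(p) = 15 - 2*p (Q(p) = 5 - 2*(-5 + p) = 5 + (10 - 2*p) = 15 - 2*p)
Q(7)*X(1, -11) + sqrt(-48 - 33) = (15 - 2*7)*(2 - 11) + sqrt(-48 - 33) = (15 - 14)*(-9) + sqrt(-81) = 1*(-9) + 9*I = -9 + 9*I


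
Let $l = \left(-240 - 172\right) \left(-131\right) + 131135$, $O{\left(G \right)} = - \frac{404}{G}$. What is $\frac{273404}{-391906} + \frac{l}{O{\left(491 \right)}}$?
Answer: $- \frac{17809740765369}{79165012} \approx -2.2497 \cdot 10^{5}$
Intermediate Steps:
$l = 185107$ ($l = \left(-412\right) \left(-131\right) + 131135 = 53972 + 131135 = 185107$)
$\frac{273404}{-391906} + \frac{l}{O{\left(491 \right)}} = \frac{273404}{-391906} + \frac{185107}{\left(-404\right) \frac{1}{491}} = 273404 \left(- \frac{1}{391906}\right) + \frac{185107}{\left(-404\right) \frac{1}{491}} = - \frac{136702}{195953} + \frac{185107}{- \frac{404}{491}} = - \frac{136702}{195953} + 185107 \left(- \frac{491}{404}\right) = - \frac{136702}{195953} - \frac{90887537}{404} = - \frac{17809740765369}{79165012}$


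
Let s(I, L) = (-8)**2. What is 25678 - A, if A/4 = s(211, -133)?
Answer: 25422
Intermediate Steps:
s(I, L) = 64
A = 256 (A = 4*64 = 256)
25678 - A = 25678 - 1*256 = 25678 - 256 = 25422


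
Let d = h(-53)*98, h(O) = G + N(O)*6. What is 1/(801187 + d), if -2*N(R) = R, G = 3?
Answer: 1/817063 ≈ 1.2239e-6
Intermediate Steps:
N(R) = -R/2
h(O) = 3 - 3*O (h(O) = 3 - O/2*6 = 3 - 3*O)
d = 15876 (d = (3 - 3*(-53))*98 = (3 + 159)*98 = 162*98 = 15876)
1/(801187 + d) = 1/(801187 + 15876) = 1/817063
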